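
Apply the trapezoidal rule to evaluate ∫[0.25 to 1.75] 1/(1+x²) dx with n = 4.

f(x) = 1/(1+x²)
a = 0.25, b = 1.75, n = 4
h = (b - a)/n = 0.375000

Trapezoidal rule: (h/2)[f(x₀) + 2f(x₁) + 2f(x₂) + ... + f(xₙ)]

x_0 = 0.2500, f(x_0) = 0.941176, coefficient = 1
x_1 = 0.6250, f(x_1) = 0.719101, coefficient = 2
x_2 = 1.0000, f(x_2) = 0.500000, coefficient = 2
x_3 = 1.3750, f(x_3) = 0.345946, coefficient = 2
x_4 = 1.7500, f(x_4) = 0.246154, coefficient = 1

I ≈ (0.375000/2) × 4.317424 = 0.809517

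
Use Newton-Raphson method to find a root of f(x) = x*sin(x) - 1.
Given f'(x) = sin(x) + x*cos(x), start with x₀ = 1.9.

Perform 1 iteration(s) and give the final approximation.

f(x) = x*sin(x) - 1
f'(x) = sin(x) + x*cos(x)
x₀ = 1.9

Newton-Raphson formula: x_{n+1} = x_n - f(x_n)/f'(x_n)

Iteration 1:
  f(1.900000) = 0.797970
  f'(1.900000) = 0.332050
  x_1 = 1.900000 - 0.797970/0.332050 = -0.503163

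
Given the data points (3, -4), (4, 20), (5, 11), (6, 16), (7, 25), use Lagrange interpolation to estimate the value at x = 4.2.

Lagrange interpolation formula:
P(x) = Σ yᵢ × Lᵢ(x)
where Lᵢ(x) = Π_{j≠i} (x - xⱼ)/(xᵢ - xⱼ)

L_0(4.2) = (4.2 - 4)/(3 - 4) × (4.2 - 5)/(3 - 5) × (4.2 - 6)/(3 - 6) × (4.2 - 7)/(3 - 7) = -0.033600
L_1(4.2) = (4.2 - 3)/(4 - 3) × (4.2 - 5)/(4 - 5) × (4.2 - 6)/(4 - 6) × (4.2 - 7)/(4 - 7) = 0.806400
L_2(4.2) = (4.2 - 3)/(5 - 3) × (4.2 - 4)/(5 - 4) × (4.2 - 6)/(5 - 6) × (4.2 - 7)/(5 - 7) = 0.302400
L_3(4.2) = (4.2 - 3)/(6 - 3) × (4.2 - 4)/(6 - 4) × (4.2 - 5)/(6 - 5) × (4.2 - 7)/(6 - 7) = -0.089600
L_4(4.2) = (4.2 - 3)/(7 - 3) × (4.2 - 4)/(7 - 4) × (4.2 - 5)/(7 - 5) × (4.2 - 6)/(7 - 6) = 0.014400

P(4.2) = (-4)×L_0(4.2) + 20×L_1(4.2) + 11×L_2(4.2) + 16×L_3(4.2) + 25×L_4(4.2)
P(4.2) = 18.515200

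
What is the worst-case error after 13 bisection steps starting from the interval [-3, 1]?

Bisection error bound: |error| ≤ (b-a)/2^n
|error| ≤ (1 - (-3))/2^13 = 4/2^13
|error| ≤ 0.0004882812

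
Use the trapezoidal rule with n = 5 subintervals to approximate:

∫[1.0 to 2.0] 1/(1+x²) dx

f(x) = 1/(1+x²)
a = 1.0, b = 2.0, n = 5
h = (b - a)/n = 0.200000

Trapezoidal rule: (h/2)[f(x₀) + 2f(x₁) + 2f(x₂) + ... + f(xₙ)]

x_0 = 1.0000, f(x_0) = 0.500000, coefficient = 1
x_1 = 1.2000, f(x_1) = 0.409836, coefficient = 2
x_2 = 1.4000, f(x_2) = 0.337838, coefficient = 2
x_3 = 1.6000, f(x_3) = 0.280899, coefficient = 2
x_4 = 1.8000, f(x_4) = 0.235849, coefficient = 2
x_5 = 2.0000, f(x_5) = 0.200000, coefficient = 1

I ≈ (0.200000/2) × 3.228844 = 0.322884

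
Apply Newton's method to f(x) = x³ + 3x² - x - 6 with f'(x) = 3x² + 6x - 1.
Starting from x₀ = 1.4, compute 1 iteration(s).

f(x) = x³ + 3x² - x - 6
f'(x) = 3x² + 6x - 1
x₀ = 1.4

Newton-Raphson formula: x_{n+1} = x_n - f(x_n)/f'(x_n)

Iteration 1:
  f(1.400000) = 1.224000
  f'(1.400000) = 13.280000
  x_1 = 1.400000 - 1.224000/13.280000 = 1.307831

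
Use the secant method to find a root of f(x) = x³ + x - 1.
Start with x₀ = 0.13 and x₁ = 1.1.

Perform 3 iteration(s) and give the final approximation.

f(x) = x³ + x - 1
x₀ = 0.13, x₁ = 1.1

Secant formula: x_{n+1} = x_n - f(x_n)(x_n - x_{n-1})/(f(x_n) - f(x_{n-1}))

Iteration 1:
  f(0.130000) = -0.867803
  f(1.100000) = 1.431000
  x_2 = 1.100000 - 1.431000×(1.100000 - 0.130000)/(1.431000 - (-0.867803))
       = 0.496177
Iteration 2:
  f(1.100000) = 1.431000
  f(0.496177) = -0.381668
  x_3 = 0.496177 - (-0.381668)×(0.496177 - 1.100000)/(-0.381668 - 1.431000)
       = 0.623316
Iteration 3:
  f(0.496177) = -0.381668
  f(0.623316) = -0.134512
  x_4 = 0.623316 - (-0.134512)×(0.623316 - 0.496177)/(-0.134512 - (-0.381668))
       = 0.692510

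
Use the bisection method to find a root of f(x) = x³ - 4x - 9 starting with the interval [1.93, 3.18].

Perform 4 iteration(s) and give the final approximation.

f(x) = x³ - 4x - 9
Initial interval: [1.93, 3.18]

Iteration 1:
  c_1 = (1.930000 + 3.180000)/2 = 2.555000
  f(c_1) = f(2.555000) = -2.540896
  f(a) × f(c) ≥ 0, new interval: [2.555000, 3.180000]
Iteration 2:
  c_2 = (2.555000 + 3.180000)/2 = 2.867500
  f(c_2) = f(2.867500) = 3.108180
  f(a) × f(c) < 0, new interval: [2.555000, 2.867500]
Iteration 3:
  c_3 = (2.555000 + 2.867500)/2 = 2.711250
  f(c_3) = f(2.711250) = 0.085064
  f(a) × f(c) < 0, new interval: [2.555000, 2.711250]
Iteration 4:
  c_4 = (2.555000 + 2.711250)/2 = 2.633125
  f(c_4) = f(2.633125) = -1.276130
  f(a) × f(c) ≥ 0, new interval: [2.633125, 2.711250]

After 4 iteration(s), the approximation is c_4 = 2.633125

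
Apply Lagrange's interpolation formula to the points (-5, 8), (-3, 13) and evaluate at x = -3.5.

Lagrange interpolation formula:
P(x) = Σ yᵢ × Lᵢ(x)
where Lᵢ(x) = Π_{j≠i} (x - xⱼ)/(xᵢ - xⱼ)

L_0(-3.5) = (-3.5 - (-3))/(-5 - (-3)) = 0.250000
L_1(-3.5) = (-3.5 - (-5))/(-3 - (-5)) = 0.750000

P(-3.5) = 8×L_0(-3.5) + 13×L_1(-3.5)
P(-3.5) = 11.750000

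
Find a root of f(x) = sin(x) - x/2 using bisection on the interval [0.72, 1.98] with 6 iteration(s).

f(x) = sin(x) - x/2
Initial interval: [0.72, 1.98]

Iteration 1:
  c_1 = (0.720000 + 1.980000)/2 = 1.350000
  f(c_1) = f(1.350000) = 0.300723
  f(a) × f(c) ≥ 0, new interval: [1.350000, 1.980000]
Iteration 2:
  c_2 = (1.350000 + 1.980000)/2 = 1.665000
  f(c_2) = f(1.665000) = 0.163066
  f(a) × f(c) ≥ 0, new interval: [1.665000, 1.980000]
Iteration 3:
  c_3 = (1.665000 + 1.980000)/2 = 1.822500
  f(c_3) = f(1.822500) = 0.057240
  f(a) × f(c) ≥ 0, new interval: [1.822500, 1.980000]
Iteration 4:
  c_4 = (1.822500 + 1.980000)/2 = 1.901250
  f(c_4) = f(1.901250) = -0.004730
  f(a) × f(c) < 0, new interval: [1.822500, 1.901250]
Iteration 5:
  c_5 = (1.822500 + 1.901250)/2 = 1.861875
  f(c_5) = f(1.861875) = 0.026997
  f(a) × f(c) ≥ 0, new interval: [1.861875, 1.901250]
Iteration 6:
  c_6 = (1.861875 + 1.901250)/2 = 1.881563
  f(c_6) = f(1.881563) = 0.011318
  f(a) × f(c) ≥ 0, new interval: [1.881563, 1.901250]

After 6 iteration(s), the approximation is c_6 = 1.881563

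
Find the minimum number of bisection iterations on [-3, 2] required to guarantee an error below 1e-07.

We need (b-a)/2^n ≤ 1e-07
(2 - (-3))/2^n ≤ 1e-07
5/2^n ≤ 1e-07
2^n ≥ 50000000
n ≥ log₂(50000000) = 25.58
n ≥ 26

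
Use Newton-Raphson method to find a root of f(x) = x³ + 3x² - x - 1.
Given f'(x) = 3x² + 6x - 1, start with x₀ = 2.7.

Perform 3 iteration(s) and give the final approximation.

f(x) = x³ + 3x² - x - 1
f'(x) = 3x² + 6x - 1
x₀ = 2.7

Newton-Raphson formula: x_{n+1} = x_n - f(x_n)/f'(x_n)

Iteration 1:
  f(2.700000) = 37.853000
  f'(2.700000) = 37.070000
  x_1 = 2.700000 - 37.853000/37.070000 = 1.678878
Iteration 2:
  f(1.678878) = 10.509151
  f'(1.678878) = 17.529159
  x_2 = 1.678878 - 10.509151/17.529159 = 1.079354
Iteration 3:
  f(1.079354) = 2.673113
  f'(1.079354) = 8.971137
  x_3 = 1.079354 - 2.673113/8.971137 = 0.781386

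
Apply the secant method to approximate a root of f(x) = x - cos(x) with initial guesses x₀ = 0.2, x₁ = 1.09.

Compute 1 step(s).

f(x) = x - cos(x)
x₀ = 0.2, x₁ = 1.09

Secant formula: x_{n+1} = x_n - f(x_n)(x_n - x_{n-1})/(f(x_n) - f(x_{n-1}))

Iteration 1:
  f(0.200000) = -0.780067
  f(1.090000) = 0.627515
  x_2 = 1.090000 - 0.627515×(1.090000 - 0.200000)/(0.627515 - (-0.780067))
       = 0.693229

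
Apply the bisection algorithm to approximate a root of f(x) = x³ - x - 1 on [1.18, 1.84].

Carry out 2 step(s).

f(x) = x³ - x - 1
Initial interval: [1.18, 1.84]

Iteration 1:
  c_1 = (1.180000 + 1.840000)/2 = 1.510000
  f(c_1) = f(1.510000) = 0.932951
  f(a) × f(c) < 0, new interval: [1.180000, 1.510000]
Iteration 2:
  c_2 = (1.180000 + 1.510000)/2 = 1.345000
  f(c_2) = f(1.345000) = 0.088139
  f(a) × f(c) < 0, new interval: [1.180000, 1.345000]

After 2 iteration(s), the approximation is c_2 = 1.345000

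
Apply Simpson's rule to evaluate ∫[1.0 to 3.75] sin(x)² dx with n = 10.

f(x) = sin(x)²
a = 1.0, b = 3.75, n = 10
h = (b - a)/n = 0.275000

Simpson's rule: (h/3)[f(x₀) + 4f(x₁) + 2f(x₂) + ... + f(xₙ)]

x_0 = 1.0000, f(x_0) = 0.708073, coefficient = 1
x_1 = 1.2750, f(x_1) = 0.915027, coefficient = 4
x_2 = 1.5500, f(x_2) = 0.999568, coefficient = 2
x_3 = 1.8250, f(x_3) = 0.936760, coefficient = 4
x_4 = 2.1000, f(x_4) = 0.745130, coefficient = 2
x_5 = 2.3750, f(x_5) = 0.481199, coefficient = 4
x_6 = 2.6500, f(x_6) = 0.222813, coefficient = 2
x_7 = 2.9250, f(x_7) = 0.046183, coefficient = 4
x_8 = 3.2000, f(x_8) = 0.003408, coefficient = 2
x_9 = 3.4750, f(x_9) = 0.107102, coefficient = 4
x_10 = 3.7500, f(x_10) = 0.326682, coefficient = 1

I ≈ (0.275000/3) × 14.921679 = 1.367821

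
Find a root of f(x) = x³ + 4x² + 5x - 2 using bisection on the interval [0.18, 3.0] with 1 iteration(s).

f(x) = x³ + 4x² + 5x - 2
Initial interval: [0.18, 3.0]

Iteration 1:
  c_1 = (0.180000 + 3.000000)/2 = 1.590000
  f(c_1) = f(1.590000) = 20.082079
  f(a) × f(c) < 0, new interval: [0.180000, 1.590000]

After 1 iteration(s), the approximation is c_1 = 1.590000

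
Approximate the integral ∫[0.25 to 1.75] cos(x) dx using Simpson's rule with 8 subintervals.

f(x) = cos(x)
a = 0.25, b = 1.75, n = 8
h = (b - a)/n = 0.187500

Simpson's rule: (h/3)[f(x₀) + 4f(x₁) + 2f(x₂) + ... + f(xₙ)]

x_0 = 0.2500, f(x_0) = 0.968912, coefficient = 1
x_1 = 0.4375, f(x_1) = 0.905814, coefficient = 4
x_2 = 0.6250, f(x_2) = 0.810963, coefficient = 2
x_3 = 0.8125, f(x_3) = 0.687686, coefficient = 4
x_4 = 1.0000, f(x_4) = 0.540302, coefficient = 2
x_5 = 1.1875, f(x_5) = 0.373980, coefficient = 4
x_6 = 1.3750, f(x_6) = 0.194548, coefficient = 2
x_7 = 1.5625, f(x_7) = 0.008296, coefficient = 4
x_8 = 1.7500, f(x_8) = -0.178246, coefficient = 1

I ≈ (0.187500/3) × 11.785393 = 0.736587
Exact value: 0.736582
Error: 0.000005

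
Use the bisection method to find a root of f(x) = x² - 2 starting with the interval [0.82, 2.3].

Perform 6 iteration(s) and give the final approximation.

f(x) = x² - 2
Initial interval: [0.82, 2.3]

Iteration 1:
  c_1 = (0.820000 + 2.300000)/2 = 1.560000
  f(c_1) = f(1.560000) = 0.433600
  f(a) × f(c) < 0, new interval: [0.820000, 1.560000]
Iteration 2:
  c_2 = (0.820000 + 1.560000)/2 = 1.190000
  f(c_2) = f(1.190000) = -0.583900
  f(a) × f(c) ≥ 0, new interval: [1.190000, 1.560000]
Iteration 3:
  c_3 = (1.190000 + 1.560000)/2 = 1.375000
  f(c_3) = f(1.375000) = -0.109375
  f(a) × f(c) ≥ 0, new interval: [1.375000, 1.560000]
Iteration 4:
  c_4 = (1.375000 + 1.560000)/2 = 1.467500
  f(c_4) = f(1.467500) = 0.153556
  f(a) × f(c) < 0, new interval: [1.375000, 1.467500]
Iteration 5:
  c_5 = (1.375000 + 1.467500)/2 = 1.421250
  f(c_5) = f(1.421250) = 0.019952
  f(a) × f(c) < 0, new interval: [1.375000, 1.421250]
Iteration 6:
  c_6 = (1.375000 + 1.421250)/2 = 1.398125
  f(c_6) = f(1.398125) = -0.045246
  f(a) × f(c) ≥ 0, new interval: [1.398125, 1.421250]

After 6 iteration(s), the approximation is c_6 = 1.398125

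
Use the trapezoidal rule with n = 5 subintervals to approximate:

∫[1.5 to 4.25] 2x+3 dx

f(x) = 2x+3
a = 1.5, b = 4.25, n = 5
h = (b - a)/n = 0.550000

Trapezoidal rule: (h/2)[f(x₀) + 2f(x₁) + 2f(x₂) + ... + f(xₙ)]

x_0 = 1.5000, f(x_0) = 6.000000, coefficient = 1
x_1 = 2.0500, f(x_1) = 7.100000, coefficient = 2
x_2 = 2.6000, f(x_2) = 8.200000, coefficient = 2
x_3 = 3.1500, f(x_3) = 9.300000, coefficient = 2
x_4 = 3.7000, f(x_4) = 10.400000, coefficient = 2
x_5 = 4.2500, f(x_5) = 11.500000, coefficient = 1

I ≈ (0.550000/2) × 87.500000 = 24.062500
Exact value: 24.062500
Error: 0.000000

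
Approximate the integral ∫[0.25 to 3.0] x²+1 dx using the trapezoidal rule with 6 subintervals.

f(x) = x²+1
a = 0.25, b = 3.0, n = 6
h = (b - a)/n = 0.458333

Trapezoidal rule: (h/2)[f(x₀) + 2f(x₁) + 2f(x₂) + ... + f(xₙ)]

x_0 = 0.2500, f(x_0) = 1.062500, coefficient = 1
x_1 = 0.7083, f(x_1) = 1.501736, coefficient = 2
x_2 = 1.1667, f(x_2) = 2.361111, coefficient = 2
x_3 = 1.6250, f(x_3) = 3.640625, coefficient = 2
x_4 = 2.0833, f(x_4) = 5.340278, coefficient = 2
x_5 = 2.5417, f(x_5) = 7.460069, coefficient = 2
x_6 = 3.0000, f(x_6) = 10.000000, coefficient = 1

I ≈ (0.458333/2) × 51.670139 = 11.841073
Exact value: 11.744792
Error: 0.096282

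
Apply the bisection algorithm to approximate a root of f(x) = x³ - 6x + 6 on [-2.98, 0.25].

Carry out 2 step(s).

f(x) = x³ - 6x + 6
Initial interval: [-2.98, 0.25]

Iteration 1:
  c_1 = (-2.980000 + 0.250000)/2 = -1.365000
  f(c_1) = f(-1.365000) = 11.646698
  f(a) × f(c) < 0, new interval: [-2.980000, -1.365000]
Iteration 2:
  c_2 = (-2.980000 + (-1.365000))/2 = -2.172500
  f(c_2) = f(-2.172500) = 8.781330
  f(a) × f(c) < 0, new interval: [-2.980000, -2.172500]

After 2 iteration(s), the approximation is c_2 = -2.172500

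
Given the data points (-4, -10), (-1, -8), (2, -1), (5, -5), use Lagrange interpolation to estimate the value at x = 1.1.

Lagrange interpolation formula:
P(x) = Σ yᵢ × Lᵢ(x)
where Lᵢ(x) = Π_{j≠i} (x - xⱼ)/(xᵢ - xⱼ)

L_0(1.1) = (1.1 - (-1))/(-4 - (-1)) × (1.1 - 2)/(-4 - 2) × (1.1 - 5)/(-4 - 5) = -0.045500
L_1(1.1) = (1.1 - (-4))/(-1 - (-4)) × (1.1 - 2)/(-1 - 2) × (1.1 - 5)/(-1 - 5) = 0.331500
L_2(1.1) = (1.1 - (-4))/(2 - (-4)) × (1.1 - (-1))/(2 - (-1)) × (1.1 - 5)/(2 - 5) = 0.773500
L_3(1.1) = (1.1 - (-4))/(5 - (-4)) × (1.1 - (-1))/(5 - (-1)) × (1.1 - 2)/(5 - 2) = -0.059500

P(1.1) = (-10)×L_0(1.1) + (-8)×L_1(1.1) + (-1)×L_2(1.1) + (-5)×L_3(1.1)
P(1.1) = -2.673000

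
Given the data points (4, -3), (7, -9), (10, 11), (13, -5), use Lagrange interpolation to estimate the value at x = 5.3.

Lagrange interpolation formula:
P(x) = Σ yᵢ × Lᵢ(x)
where Lᵢ(x) = Π_{j≠i} (x - xⱼ)/(xᵢ - xⱼ)

L_0(5.3) = (5.3 - 7)/(4 - 7) × (5.3 - 10)/(4 - 10) × (5.3 - 13)/(4 - 13) = 0.379772
L_1(5.3) = (5.3 - 4)/(7 - 4) × (5.3 - 10)/(7 - 10) × (5.3 - 13)/(7 - 13) = 0.871241
L_2(5.3) = (5.3 - 4)/(10 - 4) × (5.3 - 7)/(10 - 7) × (5.3 - 13)/(10 - 13) = -0.315130
L_3(5.3) = (5.3 - 4)/(13 - 4) × (5.3 - 7)/(13 - 7) × (5.3 - 10)/(13 - 10) = 0.064117

P(5.3) = (-3)×L_0(5.3) + (-9)×L_1(5.3) + 11×L_2(5.3) + (-5)×L_3(5.3)
P(5.3) = -12.767494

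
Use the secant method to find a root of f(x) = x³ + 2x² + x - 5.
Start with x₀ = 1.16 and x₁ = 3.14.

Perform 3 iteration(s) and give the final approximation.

f(x) = x³ + 2x² + x - 5
x₀ = 1.16, x₁ = 3.14

Secant formula: x_{n+1} = x_n - f(x_n)(x_n - x_{n-1})/(f(x_n) - f(x_{n-1}))

Iteration 1:
  f(1.160000) = 0.412096
  f(3.140000) = 48.818344
  x_2 = 3.140000 - 48.818344×(3.140000 - 1.160000)/(48.818344 - 0.412096)
       = 1.143144
Iteration 2:
  f(3.140000) = 48.818344
  f(1.143144) = 0.250533
  x_3 = 1.143144 - 0.250533×(1.143144 - 3.140000)/(0.250533 - 48.818344)
       = 1.132843
Iteration 3:
  f(1.143144) = 0.250533
  f(1.132843) = 0.153325
  x_4 = 1.132843 - 0.153325×(1.132843 - 1.143144)/(0.153325 - 0.250533)
       = 1.116596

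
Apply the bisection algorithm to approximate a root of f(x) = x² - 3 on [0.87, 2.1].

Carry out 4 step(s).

f(x) = x² - 3
Initial interval: [0.87, 2.1]

Iteration 1:
  c_1 = (0.870000 + 2.100000)/2 = 1.485000
  f(c_1) = f(1.485000) = -0.794775
  f(a) × f(c) ≥ 0, new interval: [1.485000, 2.100000]
Iteration 2:
  c_2 = (1.485000 + 2.100000)/2 = 1.792500
  f(c_2) = f(1.792500) = 0.213056
  f(a) × f(c) < 0, new interval: [1.485000, 1.792500]
Iteration 3:
  c_3 = (1.485000 + 1.792500)/2 = 1.638750
  f(c_3) = f(1.638750) = -0.314498
  f(a) × f(c) ≥ 0, new interval: [1.638750, 1.792500]
Iteration 4:
  c_4 = (1.638750 + 1.792500)/2 = 1.715625
  f(c_4) = f(1.715625) = -0.056631
  f(a) × f(c) ≥ 0, new interval: [1.715625, 1.792500]

After 4 iteration(s), the approximation is c_4 = 1.715625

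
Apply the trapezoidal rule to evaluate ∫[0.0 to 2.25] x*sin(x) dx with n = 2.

f(x) = x*sin(x)
a = 0.0, b = 2.25, n = 2
h = (b - a)/n = 1.125000

Trapezoidal rule: (h/2)[f(x₀) + 2f(x₁) + 2f(x₂) + ... + f(xₙ)]

x_0 = 0.0000, f(x_0) = 0.000000, coefficient = 1
x_1 = 1.1250, f(x_1) = 1.015051, coefficient = 2
x_2 = 2.2500, f(x_2) = 1.750665, coefficient = 1

I ≈ (1.125000/2) × 3.780767 = 2.126681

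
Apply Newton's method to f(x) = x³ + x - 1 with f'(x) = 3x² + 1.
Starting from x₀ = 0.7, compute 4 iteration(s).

f(x) = x³ + x - 1
f'(x) = 3x² + 1
x₀ = 0.7

Newton-Raphson formula: x_{n+1} = x_n - f(x_n)/f'(x_n)

Iteration 1:
  f(0.700000) = 0.043000
  f'(0.700000) = 2.470000
  x_1 = 0.700000 - 0.043000/2.470000 = 0.682591
Iteration 2:
  f(0.682591) = 0.000631
  f'(0.682591) = 2.397792
  x_2 = 0.682591 - 0.000631/2.397792 = 0.682328
Iteration 3:
  f(0.682328) = 0.000000
  f'(0.682328) = 2.396714
  x_3 = 0.682328 - 0.000000/2.396714 = 0.682328
Iteration 4:
  f(0.682328) = 0.000000
  f'(0.682328) = 2.396714
  x_4 = 0.682328 - 0.000000/2.396714 = 0.682328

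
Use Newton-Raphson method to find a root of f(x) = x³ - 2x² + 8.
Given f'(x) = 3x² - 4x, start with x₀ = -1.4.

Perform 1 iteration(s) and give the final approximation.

f(x) = x³ - 2x² + 8
f'(x) = 3x² - 4x
x₀ = -1.4

Newton-Raphson formula: x_{n+1} = x_n - f(x_n)/f'(x_n)

Iteration 1:
  f(-1.400000) = 1.336000
  f'(-1.400000) = 11.480000
  x_1 = -1.400000 - 1.336000/11.480000 = -1.516376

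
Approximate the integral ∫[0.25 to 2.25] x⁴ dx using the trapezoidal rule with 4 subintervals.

f(x) = x⁴
a = 0.25, b = 2.25, n = 4
h = (b - a)/n = 0.500000

Trapezoidal rule: (h/2)[f(x₀) + 2f(x₁) + 2f(x₂) + ... + f(xₙ)]

x_0 = 0.2500, f(x_0) = 0.003906, coefficient = 1
x_1 = 0.7500, f(x_1) = 0.316406, coefficient = 2
x_2 = 1.2500, f(x_2) = 2.441406, coefficient = 2
x_3 = 1.7500, f(x_3) = 9.378906, coefficient = 2
x_4 = 2.2500, f(x_4) = 25.628906, coefficient = 1

I ≈ (0.500000/2) × 49.906250 = 12.476562
Exact value: 11.532812
Error: 0.943750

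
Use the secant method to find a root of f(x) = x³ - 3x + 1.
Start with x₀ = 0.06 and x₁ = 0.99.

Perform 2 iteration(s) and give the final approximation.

f(x) = x³ - 3x + 1
x₀ = 0.06, x₁ = 0.99

Secant formula: x_{n+1} = x_n - f(x_n)(x_n - x_{n-1})/(f(x_n) - f(x_{n-1}))

Iteration 1:
  f(0.060000) = 0.820216
  f(0.990000) = -0.999701
  x_2 = 0.990000 - (-0.999701)×(0.990000 - 0.060000)/(-0.999701 - 0.820216)
       = 0.479140
Iteration 2:
  f(0.990000) = -0.999701
  f(0.479140) = -0.327422
  x_3 = 0.479140 - (-0.327422)×(0.479140 - 0.990000)/(-0.327422 - (-0.999701))
       = 0.230335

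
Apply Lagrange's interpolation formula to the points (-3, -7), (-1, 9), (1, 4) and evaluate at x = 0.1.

Lagrange interpolation formula:
P(x) = Σ yᵢ × Lᵢ(x)
where Lᵢ(x) = Π_{j≠i} (x - xⱼ)/(xᵢ - xⱼ)

L_0(0.1) = (0.1 - (-1))/(-3 - (-1)) × (0.1 - 1)/(-3 - 1) = -0.123750
L_1(0.1) = (0.1 - (-3))/(-1 - (-3)) × (0.1 - 1)/(-1 - 1) = 0.697500
L_2(0.1) = (0.1 - (-3))/(1 - (-3)) × (0.1 - (-1))/(1 - (-1)) = 0.426250

P(0.1) = (-7)×L_0(0.1) + 9×L_1(0.1) + 4×L_2(0.1)
P(0.1) = 8.848750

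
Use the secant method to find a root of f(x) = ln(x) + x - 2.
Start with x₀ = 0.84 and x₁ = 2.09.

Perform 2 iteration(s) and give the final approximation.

f(x) = ln(x) + x - 2
x₀ = 0.84, x₁ = 2.09

Secant formula: x_{n+1} = x_n - f(x_n)(x_n - x_{n-1})/(f(x_n) - f(x_{n-1}))

Iteration 1:
  f(0.840000) = -1.334353
  f(2.090000) = 0.827164
  x_2 = 2.090000 - 0.827164×(2.090000 - 0.840000)/(0.827164 - (-1.334353))
       = 1.611653
Iteration 2:
  f(2.090000) = 0.827164
  f(1.611653) = 0.088914
  x_3 = 1.611653 - 0.088914×(1.611653 - 2.090000)/(0.088914 - 0.827164)
       = 1.554042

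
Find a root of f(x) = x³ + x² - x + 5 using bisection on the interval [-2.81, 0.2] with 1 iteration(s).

f(x) = x³ + x² - x + 5
Initial interval: [-2.81, 0.2]

Iteration 1:
  c_1 = (-2.810000 + 0.200000)/2 = -1.305000
  f(c_1) = f(-1.305000) = 5.785577
  f(a) × f(c) < 0, new interval: [-2.810000, -1.305000]

After 1 iteration(s), the approximation is c_1 = -1.305000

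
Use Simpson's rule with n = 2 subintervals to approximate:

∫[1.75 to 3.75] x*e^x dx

f(x) = x*e^x
a = 1.75, b = 3.75, n = 2
h = (b - a)/n = 1.000000

Simpson's rule: (h/3)[f(x₀) + 4f(x₁) + 2f(x₂) + ... + f(xₙ)]

x_0 = 1.7500, f(x_0) = 10.070555, coefficient = 1
x_1 = 2.7500, f(x_1) = 43.017238, coefficient = 4
x_2 = 3.7500, f(x_2) = 159.454058, coefficient = 1

I ≈ (1.000000/3) × 341.593563 = 113.864521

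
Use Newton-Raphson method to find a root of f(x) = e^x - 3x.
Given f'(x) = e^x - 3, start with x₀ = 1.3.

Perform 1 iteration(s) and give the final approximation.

f(x) = e^x - 3x
f'(x) = e^x - 3
x₀ = 1.3

Newton-Raphson formula: x_{n+1} = x_n - f(x_n)/f'(x_n)

Iteration 1:
  f(1.300000) = -0.230703
  f'(1.300000) = 0.669297
  x_1 = 1.300000 - (-0.230703)/0.669297 = 1.644695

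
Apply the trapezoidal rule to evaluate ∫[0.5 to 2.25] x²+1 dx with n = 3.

f(x) = x²+1
a = 0.5, b = 2.25, n = 3
h = (b - a)/n = 0.583333

Trapezoidal rule: (h/2)[f(x₀) + 2f(x₁) + 2f(x₂) + ... + f(xₙ)]

x_0 = 0.5000, f(x_0) = 1.250000, coefficient = 1
x_1 = 1.0833, f(x_1) = 2.173611, coefficient = 2
x_2 = 1.6667, f(x_2) = 3.777778, coefficient = 2
x_3 = 2.2500, f(x_3) = 6.062500, coefficient = 1

I ≈ (0.583333/2) × 19.215278 = 5.604456
Exact value: 5.505208
Error: 0.099248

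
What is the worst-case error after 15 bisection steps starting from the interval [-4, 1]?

Bisection error bound: |error| ≤ (b-a)/2^n
|error| ≤ (1 - (-4))/2^15 = 5/2^15
|error| ≤ 0.0001525879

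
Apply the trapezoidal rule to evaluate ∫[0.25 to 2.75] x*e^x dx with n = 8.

f(x) = x*e^x
a = 0.25, b = 2.75, n = 8
h = (b - a)/n = 0.312500

Trapezoidal rule: (h/2)[f(x₀) + 2f(x₁) + 2f(x₂) + ... + f(xₙ)]

x_0 = 0.2500, f(x_0) = 0.321006, coefficient = 1
x_1 = 0.5625, f(x_1) = 0.987218, coefficient = 2
x_2 = 0.8750, f(x_2) = 2.099016, coefficient = 2
x_3 = 1.1875, f(x_3) = 3.893663, coefficient = 2
x_4 = 1.5000, f(x_4) = 6.722534, coefficient = 2
x_5 = 1.8125, f(x_5) = 11.102909, coefficient = 2
x_6 = 2.1250, f(x_6) = 17.792407, coefficient = 2
x_7 = 2.4375, f(x_7) = 27.895710, coefficient = 2
x_8 = 2.7500, f(x_8) = 43.017238, coefficient = 1

I ≈ (0.312500/2) × 184.325157 = 28.800806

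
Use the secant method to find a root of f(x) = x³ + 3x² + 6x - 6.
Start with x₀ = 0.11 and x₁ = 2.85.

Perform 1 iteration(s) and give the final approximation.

f(x) = x³ + 3x² + 6x - 6
x₀ = 0.11, x₁ = 2.85

Secant formula: x_{n+1} = x_n - f(x_n)(x_n - x_{n-1})/(f(x_n) - f(x_{n-1}))

Iteration 1:
  f(0.110000) = -5.302369
  f(2.850000) = 58.616625
  x_2 = 2.850000 - 58.616625×(2.850000 - 0.110000)/(58.616625 - (-5.302369))
       = 0.337295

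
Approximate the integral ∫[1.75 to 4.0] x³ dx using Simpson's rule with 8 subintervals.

f(x) = x³
a = 1.75, b = 4.0, n = 8
h = (b - a)/n = 0.281250

Simpson's rule: (h/3)[f(x₀) + 4f(x₁) + 2f(x₂) + ... + f(xₙ)]

x_0 = 1.7500, f(x_0) = 5.359375, coefficient = 1
x_1 = 2.0312, f(x_1) = 8.380890, coefficient = 4
x_2 = 2.3125, f(x_2) = 12.366455, coefficient = 2
x_3 = 2.5938, f(x_3) = 17.449554, coefficient = 4
x_4 = 2.8750, f(x_4) = 23.763672, coefficient = 2
x_5 = 3.1562, f(x_5) = 31.442291, coefficient = 4
x_6 = 3.4375, f(x_6) = 40.618896, coefficient = 2
x_7 = 3.7188, f(x_7) = 51.426971, coefficient = 4
x_8 = 4.0000, f(x_8) = 64.000000, coefficient = 1

I ≈ (0.281250/3) × 657.656250 = 61.655273
Exact value: 61.655273
Error: 0.000000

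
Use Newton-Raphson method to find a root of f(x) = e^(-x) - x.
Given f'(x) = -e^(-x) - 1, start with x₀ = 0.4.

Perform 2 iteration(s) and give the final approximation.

f(x) = e^(-x) - x
f'(x) = -e^(-x) - 1
x₀ = 0.4

Newton-Raphson formula: x_{n+1} = x_n - f(x_n)/f'(x_n)

Iteration 1:
  f(0.400000) = 0.270320
  f'(0.400000) = -1.670320
  x_1 = 0.400000 - 0.270320/(-1.670320) = 0.561837
Iteration 2:
  f(0.561837) = 0.008323
  f'(0.561837) = -1.570161
  x_2 = 0.561837 - 0.008323/(-1.570161) = 0.567138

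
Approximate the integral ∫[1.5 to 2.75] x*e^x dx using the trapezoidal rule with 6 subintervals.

f(x) = x*e^x
a = 1.5, b = 2.75, n = 6
h = (b - a)/n = 0.208333

Trapezoidal rule: (h/2)[f(x₀) + 2f(x₁) + 2f(x₂) + ... + f(xₙ)]

x_0 = 1.5000, f(x_0) = 6.722534, coefficient = 1
x_1 = 1.7083, f(x_1) = 9.429580, coefficient = 2
x_2 = 1.9167, f(x_2) = 13.029998, coefficient = 2
x_3 = 2.1250, f(x_3) = 17.792407, coefficient = 2
x_4 = 2.3333, f(x_4) = 24.061937, coefficient = 2
x_5 = 2.5417, f(x_5) = 32.281254, coefficient = 2
x_6 = 2.7500, f(x_6) = 43.017238, coefficient = 1

I ≈ (0.208333/2) × 242.930123 = 25.305221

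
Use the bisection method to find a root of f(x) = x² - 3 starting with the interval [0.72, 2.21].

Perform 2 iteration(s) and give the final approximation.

f(x) = x² - 3
Initial interval: [0.72, 2.21]

Iteration 1:
  c_1 = (0.720000 + 2.210000)/2 = 1.465000
  f(c_1) = f(1.465000) = -0.853775
  f(a) × f(c) ≥ 0, new interval: [1.465000, 2.210000]
Iteration 2:
  c_2 = (1.465000 + 2.210000)/2 = 1.837500
  f(c_2) = f(1.837500) = 0.376406
  f(a) × f(c) < 0, new interval: [1.465000, 1.837500]

After 2 iteration(s), the approximation is c_2 = 1.837500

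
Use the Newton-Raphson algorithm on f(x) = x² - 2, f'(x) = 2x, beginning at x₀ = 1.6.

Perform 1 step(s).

f(x) = x² - 2
f'(x) = 2x
x₀ = 1.6

Newton-Raphson formula: x_{n+1} = x_n - f(x_n)/f'(x_n)

Iteration 1:
  f(1.600000) = 0.560000
  f'(1.600000) = 3.200000
  x_1 = 1.600000 - 0.560000/3.200000 = 1.425000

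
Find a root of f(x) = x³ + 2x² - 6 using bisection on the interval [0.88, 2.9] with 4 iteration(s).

f(x) = x³ + 2x² - 6
Initial interval: [0.88, 2.9]

Iteration 1:
  c_1 = (0.880000 + 2.900000)/2 = 1.890000
  f(c_1) = f(1.890000) = 7.895469
  f(a) × f(c) < 0, new interval: [0.880000, 1.890000]
Iteration 2:
  c_2 = (0.880000 + 1.890000)/2 = 1.385000
  f(c_2) = f(1.385000) = 0.493192
  f(a) × f(c) < 0, new interval: [0.880000, 1.385000]
Iteration 3:
  c_3 = (0.880000 + 1.385000)/2 = 1.132500
  f(c_3) = f(1.132500) = -1.982393
  f(a) × f(c) ≥ 0, new interval: [1.132500, 1.385000]
Iteration 4:
  c_4 = (1.132500 + 1.385000)/2 = 1.258750
  f(c_4) = f(1.258750) = -0.836668
  f(a) × f(c) ≥ 0, new interval: [1.258750, 1.385000]

After 4 iteration(s), the approximation is c_4 = 1.258750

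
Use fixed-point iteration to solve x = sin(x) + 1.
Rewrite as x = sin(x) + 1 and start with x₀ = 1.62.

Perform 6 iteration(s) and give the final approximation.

Equation: x = sin(x) + 1
Fixed-point form: x = sin(x) + 1
x₀ = 1.62

x_1 = g(1.620000) = 1.998790
x_2 = g(1.998790) = 1.909800
x_3 = g(1.909800) = 1.943086
x_4 = g(1.943086) = 1.931497
x_5 = g(1.931497) = 1.935650
x_6 = g(1.935650) = 1.934176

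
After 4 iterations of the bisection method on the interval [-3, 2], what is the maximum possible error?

Bisection error bound: |error| ≤ (b-a)/2^n
|error| ≤ (2 - (-3))/2^4 = 5/2^4
|error| ≤ 0.3125000000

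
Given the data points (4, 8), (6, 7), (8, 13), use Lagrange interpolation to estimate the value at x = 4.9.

Lagrange interpolation formula:
P(x) = Σ yᵢ × Lᵢ(x)
where Lᵢ(x) = Π_{j≠i} (x - xⱼ)/(xᵢ - xⱼ)

L_0(4.9) = (4.9 - 6)/(4 - 6) × (4.9 - 8)/(4 - 8) = 0.426250
L_1(4.9) = (4.9 - 4)/(6 - 4) × (4.9 - 8)/(6 - 8) = 0.697500
L_2(4.9) = (4.9 - 4)/(8 - 4) × (4.9 - 6)/(8 - 6) = -0.123750

P(4.9) = 8×L_0(4.9) + 7×L_1(4.9) + 13×L_2(4.9)
P(4.9) = 6.683750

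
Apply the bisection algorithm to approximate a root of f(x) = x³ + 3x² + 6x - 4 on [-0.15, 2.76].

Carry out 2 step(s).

f(x) = x³ + 3x² + 6x - 4
Initial interval: [-0.15, 2.76]

Iteration 1:
  c_1 = (-0.150000 + 2.760000)/2 = 1.305000
  f(c_1) = f(1.305000) = 11.161523
  f(a) × f(c) < 0, new interval: [-0.150000, 1.305000]
Iteration 2:
  c_2 = (-0.150000 + 1.305000)/2 = 0.577500
  f(c_2) = f(0.577500) = 0.658119
  f(a) × f(c) < 0, new interval: [-0.150000, 0.577500]

After 2 iteration(s), the approximation is c_2 = 0.577500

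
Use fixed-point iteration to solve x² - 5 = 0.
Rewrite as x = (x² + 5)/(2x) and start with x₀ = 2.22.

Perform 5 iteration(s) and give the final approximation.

Equation: x² - 5 = 0
Fixed-point form: x = (x² + 5)/(2x)
x₀ = 2.22

x_1 = g(2.220000) = 2.236126
x_2 = g(2.236126) = 2.236068
x_3 = g(2.236068) = 2.236068
x_4 = g(2.236068) = 2.236068
x_5 = g(2.236068) = 2.236068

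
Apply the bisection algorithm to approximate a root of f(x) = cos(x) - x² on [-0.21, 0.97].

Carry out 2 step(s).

f(x) = cos(x) - x²
Initial interval: [-0.21, 0.97]

Iteration 1:
  c_1 = (-0.210000 + 0.970000)/2 = 0.380000
  f(c_1) = f(0.380000) = 0.784265
  f(a) × f(c) ≥ 0, new interval: [0.380000, 0.970000]
Iteration 2:
  c_2 = (0.380000 + 0.970000)/2 = 0.675000
  f(c_2) = f(0.675000) = 0.325082
  f(a) × f(c) ≥ 0, new interval: [0.675000, 0.970000]

After 2 iteration(s), the approximation is c_2 = 0.675000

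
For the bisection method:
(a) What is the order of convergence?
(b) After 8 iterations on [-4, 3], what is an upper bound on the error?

(a) Bisection has linear (order 1) convergence; the error is halved each step.

(b) Error bound = (b-a)/2^n = (3 - (-4))/2^{8}
    = 7/2^{8}

(a) 1 (linear); (b) error ≤ 2.73e-02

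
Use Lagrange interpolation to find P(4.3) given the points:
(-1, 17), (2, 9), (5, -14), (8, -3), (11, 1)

Lagrange interpolation formula:
P(x) = Σ yᵢ × Lᵢ(x)
where Lᵢ(x) = Π_{j≠i} (x - xⱼ)/(xᵢ - xⱼ)

L_0(4.3) = (4.3 - 2)/(-1 - 2) × (4.3 - 5)/(-1 - 5) × (4.3 - 8)/(-1 - 8) × (4.3 - 11)/(-1 - 11) = -0.020531
L_1(4.3) = (4.3 - (-1))/(2 - (-1)) × (4.3 - 5)/(2 - 5) × (4.3 - 8)/(2 - 8) × (4.3 - 11)/(2 - 11) = 0.189241
L_2(4.3) = (4.3 - (-1))/(5 - (-1)) × (4.3 - 2)/(5 - 2) × (4.3 - 8)/(5 - 8) × (4.3 - 11)/(5 - 11) = 0.932685
L_3(4.3) = (4.3 - (-1))/(8 - (-1)) × (4.3 - 2)/(8 - 2) × (4.3 - 5)/(8 - 5) × (4.3 - 11)/(8 - 11) = -0.117636
L_4(4.3) = (4.3 - (-1))/(11 - (-1)) × (4.3 - 2)/(11 - 2) × (4.3 - 5)/(11 - 5) × (4.3 - 8)/(11 - 8) = 0.016241

P(4.3) = 17×L_0(4.3) + 9×L_1(4.3) + (-14)×L_2(4.3) + (-3)×L_3(4.3) + 1×L_4(4.3)
P(4.3) = -11.334307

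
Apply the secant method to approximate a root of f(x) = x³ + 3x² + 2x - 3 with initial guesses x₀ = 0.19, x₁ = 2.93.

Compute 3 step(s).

f(x) = x³ + 3x² + 2x - 3
x₀ = 0.19, x₁ = 2.93

Secant formula: x_{n+1} = x_n - f(x_n)(x_n - x_{n-1})/(f(x_n) - f(x_{n-1}))

Iteration 1:
  f(0.190000) = -2.504841
  f(2.930000) = 53.768457
  x_2 = 2.930000 - 53.768457×(2.930000 - 0.190000)/(53.768457 - (-2.504841))
       = 0.311963
Iteration 2:
  f(2.930000) = 53.768457
  f(0.311963) = -2.053750
  x_3 = 0.311963 - (-2.053750)×(0.311963 - 2.930000)/(-2.053750 - 53.768457)
       = 0.408283
Iteration 3:
  f(0.311963) = -2.053750
  f(0.408283) = -1.615290
  x_4 = 0.408283 - (-1.615290)×(0.408283 - 0.311963)/(-1.615290 - (-2.053750))
       = 0.763126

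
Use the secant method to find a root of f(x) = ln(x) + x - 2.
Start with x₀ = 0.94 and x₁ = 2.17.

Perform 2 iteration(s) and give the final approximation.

f(x) = ln(x) + x - 2
x₀ = 0.94, x₁ = 2.17

Secant formula: x_{n+1} = x_n - f(x_n)(x_n - x_{n-1})/(f(x_n) - f(x_{n-1}))

Iteration 1:
  f(0.940000) = -1.121875
  f(2.170000) = 0.944727
  x_2 = 2.170000 - 0.944727×(2.170000 - 0.940000)/(0.944727 - (-1.121875))
       = 1.607718
Iteration 2:
  f(2.170000) = 0.944727
  f(1.607718) = 0.082533
  x_3 = 1.607718 - 0.082533×(1.607718 - 2.170000)/(0.082533 - 0.944727)
       = 1.553893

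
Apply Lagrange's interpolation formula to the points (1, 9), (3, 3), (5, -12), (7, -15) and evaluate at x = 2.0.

Lagrange interpolation formula:
P(x) = Σ yᵢ × Lᵢ(x)
where Lᵢ(x) = Π_{j≠i} (x - xⱼ)/(xᵢ - xⱼ)

L_0(2.0) = (2.0 - 3)/(1 - 3) × (2.0 - 5)/(1 - 5) × (2.0 - 7)/(1 - 7) = 0.312500
L_1(2.0) = (2.0 - 1)/(3 - 1) × (2.0 - 5)/(3 - 5) × (2.0 - 7)/(3 - 7) = 0.937500
L_2(2.0) = (2.0 - 1)/(5 - 1) × (2.0 - 3)/(5 - 3) × (2.0 - 7)/(5 - 7) = -0.312500
L_3(2.0) = (2.0 - 1)/(7 - 1) × (2.0 - 3)/(7 - 3) × (2.0 - 5)/(7 - 5) = 0.062500

P(2.0) = 9×L_0(2.0) + 3×L_1(2.0) + (-12)×L_2(2.0) + (-15)×L_3(2.0)
P(2.0) = 8.437500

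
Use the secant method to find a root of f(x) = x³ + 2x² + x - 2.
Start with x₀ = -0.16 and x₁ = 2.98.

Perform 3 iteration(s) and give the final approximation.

f(x) = x³ + 2x² + x - 2
x₀ = -0.16, x₁ = 2.98

Secant formula: x_{n+1} = x_n - f(x_n)(x_n - x_{n-1})/(f(x_n) - f(x_{n-1}))

Iteration 1:
  f(-0.160000) = -2.112896
  f(2.980000) = 45.204392
  x_2 = 2.980000 - 45.204392×(2.980000 - (-0.160000))/(45.204392 - (-2.112896))
       = -0.019787
Iteration 2:
  f(2.980000) = 45.204392
  f(-0.019787) = -2.019012
  x_3 = -0.019787 - (-2.019012)×(-0.019787 - 2.980000)/(-2.019012 - 45.204392)
       = 0.108467
Iteration 3:
  f(-0.019787) = -2.019012
  f(0.108467) = -1.866726
  x_4 = 0.108467 - (-1.866726)×(0.108467 - (-0.019787))/(-1.866726 - (-2.019012))
       = 1.680619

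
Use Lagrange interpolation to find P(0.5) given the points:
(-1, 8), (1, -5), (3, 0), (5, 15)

Lagrange interpolation formula:
P(x) = Σ yᵢ × Lᵢ(x)
where Lᵢ(x) = Π_{j≠i} (x - xⱼ)/(xᵢ - xⱼ)

L_0(0.5) = (0.5 - 1)/(-1 - 1) × (0.5 - 3)/(-1 - 3) × (0.5 - 5)/(-1 - 5) = 0.117188
L_1(0.5) = (0.5 - (-1))/(1 - (-1)) × (0.5 - 3)/(1 - 3) × (0.5 - 5)/(1 - 5) = 1.054688
L_2(0.5) = (0.5 - (-1))/(3 - (-1)) × (0.5 - 1)/(3 - 1) × (0.5 - 5)/(3 - 5) = -0.210938
L_3(0.5) = (0.5 - (-1))/(5 - (-1)) × (0.5 - 1)/(5 - 1) × (0.5 - 3)/(5 - 3) = 0.039062

P(0.5) = 8×L_0(0.5) + (-5)×L_1(0.5) + 0×L_2(0.5) + 15×L_3(0.5)
P(0.5) = -3.750000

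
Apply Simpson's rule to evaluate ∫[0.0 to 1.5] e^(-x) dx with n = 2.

f(x) = e^(-x)
a = 0.0, b = 1.5, n = 2
h = (b - a)/n = 0.750000

Simpson's rule: (h/3)[f(x₀) + 4f(x₁) + 2f(x₂) + ... + f(xₙ)]

x_0 = 0.0000, f(x_0) = 1.000000, coefficient = 1
x_1 = 0.7500, f(x_1) = 0.472367, coefficient = 4
x_2 = 1.5000, f(x_2) = 0.223130, coefficient = 1

I ≈ (0.750000/3) × 3.112596 = 0.778149
Exact value: 0.776870
Error: 0.001279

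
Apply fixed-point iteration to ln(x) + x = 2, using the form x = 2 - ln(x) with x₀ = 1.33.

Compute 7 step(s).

Equation: ln(x) + x = 2
Fixed-point form: x = 2 - ln(x)
x₀ = 1.33

x_1 = g(1.330000) = 1.714821
x_2 = g(1.714821) = 1.460691
x_3 = g(1.460691) = 1.621090
x_4 = g(1.621090) = 1.516901
x_5 = g(1.516901) = 1.583330
x_6 = g(1.583330) = 1.540469
x_7 = g(1.540469) = 1.567913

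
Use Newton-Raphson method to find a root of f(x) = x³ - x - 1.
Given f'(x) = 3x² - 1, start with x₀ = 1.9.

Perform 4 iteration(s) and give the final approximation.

f(x) = x³ - x - 1
f'(x) = 3x² - 1
x₀ = 1.9

Newton-Raphson formula: x_{n+1} = x_n - f(x_n)/f'(x_n)

Iteration 1:
  f(1.900000) = 3.959000
  f'(1.900000) = 9.830000
  x_1 = 1.900000 - 3.959000/9.830000 = 1.497253
Iteration 2:
  f(1.497253) = 0.859240
  f'(1.497253) = 5.725302
  x_2 = 1.497253 - 0.859240/5.725302 = 1.347176
Iteration 3:
  f(1.347176) = 0.097789
  f'(1.347176) = 4.444646
  x_3 = 1.347176 - 0.097789/4.444646 = 1.325174
Iteration 4:
  f(1.325174) = 0.001946
  f'(1.325174) = 4.268258
  x_4 = 1.325174 - 0.001946/4.268258 = 1.324718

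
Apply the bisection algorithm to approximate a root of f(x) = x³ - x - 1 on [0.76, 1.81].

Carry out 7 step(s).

f(x) = x³ - x - 1
Initial interval: [0.76, 1.81]

Iteration 1:
  c_1 = (0.760000 + 1.810000)/2 = 1.285000
  f(c_1) = f(1.285000) = -0.163176
  f(a) × f(c) ≥ 0, new interval: [1.285000, 1.810000]
Iteration 2:
  c_2 = (1.285000 + 1.810000)/2 = 1.547500
  f(c_2) = f(1.547500) = 1.158385
  f(a) × f(c) < 0, new interval: [1.285000, 1.547500]
Iteration 3:
  c_3 = (1.285000 + 1.547500)/2 = 1.416250
  f(c_3) = f(1.416250) = 0.424413
  f(a) × f(c) < 0, new interval: [1.285000, 1.416250]
Iteration 4:
  c_4 = (1.285000 + 1.416250)/2 = 1.350625
  f(c_4) = f(1.350625) = 0.113169
  f(a) × f(c) < 0, new interval: [1.285000, 1.350625]
Iteration 5:
  c_5 = (1.285000 + 1.350625)/2 = 1.317813
  f(c_5) = f(1.317813) = -0.029260
  f(a) × f(c) ≥ 0, new interval: [1.317813, 1.350625]
Iteration 6:
  c_6 = (1.317813 + 1.350625)/2 = 1.334219
  f(c_6) = f(1.334219) = 0.040877
  f(a) × f(c) < 0, new interval: [1.317813, 1.334219]
Iteration 7:
  c_7 = (1.317813 + 1.334219)/2 = 1.326016
  f(c_7) = f(1.326016) = 0.005541
  f(a) × f(c) < 0, new interval: [1.317813, 1.326016]

After 7 iteration(s), the approximation is c_7 = 1.326016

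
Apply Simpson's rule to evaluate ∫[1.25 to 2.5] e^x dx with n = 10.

f(x) = e^x
a = 1.25, b = 2.5, n = 10
h = (b - a)/n = 0.125000

Simpson's rule: (h/3)[f(x₀) + 4f(x₁) + 2f(x₂) + ... + f(xₙ)]

x_0 = 1.2500, f(x_0) = 3.490343, coefficient = 1
x_1 = 1.3750, f(x_1) = 3.955077, coefficient = 4
x_2 = 1.5000, f(x_2) = 4.481689, coefficient = 2
x_3 = 1.6250, f(x_3) = 5.078419, coefficient = 4
x_4 = 1.7500, f(x_4) = 5.754603, coefficient = 2
x_5 = 1.8750, f(x_5) = 6.520819, coefficient = 4
x_6 = 2.0000, f(x_6) = 7.389056, coefficient = 2
x_7 = 2.1250, f(x_7) = 8.372897, coefficient = 4
x_8 = 2.2500, f(x_8) = 9.487736, coefficient = 2
x_9 = 2.3750, f(x_9) = 10.751013, coefficient = 4
x_10 = 2.5000, f(x_10) = 12.182494, coefficient = 1

I ≈ (0.125000/3) × 208.611906 = 8.692163
Exact value: 8.692151
Error: 0.000012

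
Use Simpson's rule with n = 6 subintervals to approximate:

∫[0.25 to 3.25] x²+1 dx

f(x) = x²+1
a = 0.25, b = 3.25, n = 6
h = (b - a)/n = 0.500000

Simpson's rule: (h/3)[f(x₀) + 4f(x₁) + 2f(x₂) + ... + f(xₙ)]

x_0 = 0.2500, f(x_0) = 1.062500, coefficient = 1
x_1 = 0.7500, f(x_1) = 1.562500, coefficient = 4
x_2 = 1.2500, f(x_2) = 2.562500, coefficient = 2
x_3 = 1.7500, f(x_3) = 4.062500, coefficient = 4
x_4 = 2.2500, f(x_4) = 6.062500, coefficient = 2
x_5 = 2.7500, f(x_5) = 8.562500, coefficient = 4
x_6 = 3.2500, f(x_6) = 11.562500, coefficient = 1

I ≈ (0.500000/3) × 86.625000 = 14.437500
Exact value: 14.437500
Error: 0.000000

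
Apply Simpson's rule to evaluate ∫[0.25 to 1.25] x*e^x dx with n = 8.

f(x) = x*e^x
a = 0.25, b = 1.25, n = 8
h = (b - a)/n = 0.125000

Simpson's rule: (h/3)[f(x₀) + 4f(x₁) + 2f(x₂) + ... + f(xₙ)]

x_0 = 0.2500, f(x_0) = 0.321006, coefficient = 1
x_1 = 0.3750, f(x_1) = 0.545622, coefficient = 4
x_2 = 0.5000, f(x_2) = 0.824361, coefficient = 2
x_3 = 0.6250, f(x_3) = 1.167654, coefficient = 4
x_4 = 0.7500, f(x_4) = 1.587750, coefficient = 2
x_5 = 0.8750, f(x_5) = 2.099016, coefficient = 4
x_6 = 1.0000, f(x_6) = 2.718282, coefficient = 2
x_7 = 1.1250, f(x_7) = 3.465244, coefficient = 4
x_8 = 1.2500, f(x_8) = 4.362929, coefficient = 1

I ≈ (0.125000/3) × 44.054861 = 1.835619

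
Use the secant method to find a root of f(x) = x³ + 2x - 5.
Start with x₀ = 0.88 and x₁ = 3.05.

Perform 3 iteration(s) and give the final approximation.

f(x) = x³ + 2x - 5
x₀ = 0.88, x₁ = 3.05

Secant formula: x_{n+1} = x_n - f(x_n)(x_n - x_{n-1})/(f(x_n) - f(x_{n-1}))

Iteration 1:
  f(0.880000) = -2.558528
  f(3.050000) = 29.472625
  x_2 = 3.050000 - 29.472625×(3.050000 - 0.880000)/(29.472625 - (-2.558528))
       = 1.053331
Iteration 2:
  f(3.050000) = 29.472625
  f(1.053331) = -1.724658
  x_3 = 1.053331 - (-1.724658)×(1.053331 - 3.050000)/(-1.724658 - 29.472625)
       = 1.163712
Iteration 3:
  f(1.053331) = -1.724658
  f(1.163712) = -1.096648
  x_4 = 1.163712 - (-1.096648)×(1.163712 - 1.053331)/(-1.096648 - (-1.724658))
       = 1.356461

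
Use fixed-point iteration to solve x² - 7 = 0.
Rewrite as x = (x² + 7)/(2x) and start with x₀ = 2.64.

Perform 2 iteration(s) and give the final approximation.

Equation: x² - 7 = 0
Fixed-point form: x = (x² + 7)/(2x)
x₀ = 2.64

x_1 = g(2.640000) = 2.645758
x_2 = g(2.645758) = 2.645751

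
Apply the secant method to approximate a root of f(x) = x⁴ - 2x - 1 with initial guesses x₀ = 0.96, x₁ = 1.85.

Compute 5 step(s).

f(x) = x⁴ - 2x - 1
x₀ = 0.96, x₁ = 1.85

Secant formula: x_{n+1} = x_n - f(x_n)(x_n - x_{n-1})/(f(x_n) - f(x_{n-1}))

Iteration 1:
  f(0.960000) = -2.070653
  f(1.850000) = 7.013506
  x_2 = 1.850000 - 7.013506×(1.850000 - 0.960000)/(7.013506 - (-2.070653))
       = 1.162868
Iteration 2:
  f(1.850000) = 7.013506
  f(1.162868) = -1.497125
  x_3 = 1.162868 - (-1.497125)×(1.162868 - 1.850000)/(-1.497125 - 7.013506)
       = 1.283743
Iteration 3:
  f(1.162868) = -1.497125
  f(1.283743) = -0.851597
  x_4 = 1.283743 - (-0.851597)×(1.283743 - 1.162868)/(-0.851597 - (-1.497125))
       = 1.443204
Iteration 4:
  f(1.283743) = -0.851597
  f(1.443204) = 0.451806
  x_5 = 1.443204 - 0.451806×(1.443204 - 1.283743)/(0.451806 - (-0.851597))
       = 1.387929
Iteration 5:
  f(1.443204) = 0.451806
  f(1.387929) = -0.065045
  x_6 = 1.387929 - (-0.065045)×(1.387929 - 1.443204)/(-0.065045 - 0.451806)
       = 1.394885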